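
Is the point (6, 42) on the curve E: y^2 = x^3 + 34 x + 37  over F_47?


Check whether y^2 = x^3 + 34 x + 37 (mod 47) for (x, y) = (6, 42).
LHS: y^2 = 42^2 mod 47 = 25
RHS: x^3 + 34 x + 37 = 6^3 + 34*6 + 37 mod 47 = 34
LHS != RHS

No, not on the curve


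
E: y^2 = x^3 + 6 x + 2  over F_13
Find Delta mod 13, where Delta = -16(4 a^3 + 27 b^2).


4 a^3 + 27 b^2 = 4*6^3 + 27*2^2 = 864 + 108 = 972
Delta = -16 * (972) = -15552
Delta mod 13 = 9

Delta = 9 (mod 13)


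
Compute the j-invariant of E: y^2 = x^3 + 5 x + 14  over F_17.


Delta = -16(4 a^3 + 27 b^2) mod 17 = 12
-1728 * (4 a)^3 = -1728 * (4*5)^3 mod 17 = 9
j = 9 * 12^(-1) mod 17 = 5

j = 5 (mod 17)


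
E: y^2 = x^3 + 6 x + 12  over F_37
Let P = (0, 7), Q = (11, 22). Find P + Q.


P != Q, so use the chord formula.
s = (y2 - y1) / (x2 - x1) = (15) / (11) mod 37 = 35
x3 = s^2 - x1 - x2 mod 37 = 35^2 - 0 - 11 = 30
y3 = s (x1 - x3) - y1 mod 37 = 35 * (0 - 30) - 7 = 16

P + Q = (30, 16)


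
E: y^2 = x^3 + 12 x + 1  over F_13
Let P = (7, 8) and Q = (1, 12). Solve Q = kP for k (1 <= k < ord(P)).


Enumerate multiples of P until we hit Q = (1, 12):
  1P = (7, 8)
  2P = (0, 12)
  3P = (5, 2)
  4P = (10, 9)
  5P = (12, 12)
  6P = (4, 10)
  7P = (1, 1)
  8P = (6, 4)
  9P = (3, 8)
  10P = (3, 5)
  11P = (6, 9)
  12P = (1, 12)
Match found at i = 12.

k = 12


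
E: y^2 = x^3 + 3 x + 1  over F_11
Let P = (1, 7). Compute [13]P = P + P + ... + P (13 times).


k = 13 = 1101_2 (binary, LSB first: 1011)
Double-and-add from P = (1, 7):
  bit 0 = 1: acc = O + (1, 7) = (1, 7)
  bit 1 = 0: acc unchanged = (1, 7)
  bit 2 = 1: acc = (1, 7) + (8, 3) = (3, 2)
  bit 3 = 1: acc = (3, 2) + (9, 3) = (3, 9)

13P = (3, 9)


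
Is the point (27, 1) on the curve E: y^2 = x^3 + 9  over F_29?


Check whether y^2 = x^3 + 0 x + 9 (mod 29) for (x, y) = (27, 1).
LHS: y^2 = 1^2 mod 29 = 1
RHS: x^3 + 0 x + 9 = 27^3 + 0*27 + 9 mod 29 = 1
LHS = RHS

Yes, on the curve


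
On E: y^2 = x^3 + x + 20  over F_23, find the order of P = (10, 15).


Compute successive multiples of P until we hit O:
  1P = (10, 15)
  2P = (12, 14)
  3P = (7, 18)
  4P = (7, 5)
  5P = (12, 9)
  6P = (10, 8)
  7P = O

ord(P) = 7


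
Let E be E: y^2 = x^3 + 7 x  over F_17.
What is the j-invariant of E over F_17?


Delta = -16(4 a^3 + 27 b^2) mod 17 = 12
-1728 * (4 a)^3 = -1728 * (4*7)^3 mod 17 = 13
j = 13 * 12^(-1) mod 17 = 11

j = 11 (mod 17)


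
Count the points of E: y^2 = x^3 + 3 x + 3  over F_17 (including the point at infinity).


For each x in F_17, count y with y^2 = x^3 + 3 x + 3 mod 17:
  x = 2: RHS = 0, y in [0]  -> 1 point(s)
  x = 6: RHS = 16, y in [4, 13]  -> 2 point(s)
  x = 10: RHS = 13, y in [8, 9]  -> 2 point(s)
  x = 12: RHS = 16, y in [4, 13]  -> 2 point(s)
  x = 14: RHS = 1, y in [1, 16]  -> 2 point(s)
  x = 16: RHS = 16, y in [4, 13]  -> 2 point(s)
Affine points: 11. Add the point at infinity: total = 12.

#E(F_17) = 12


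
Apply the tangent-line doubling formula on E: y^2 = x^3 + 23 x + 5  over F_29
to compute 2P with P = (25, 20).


Doubling: s = (3 x1^2 + a) / (2 y1)
s = (3*25^2 + 23) / (2*20) mod 29 = 17
x3 = s^2 - 2 x1 mod 29 = 17^2 - 2*25 = 7
y3 = s (x1 - x3) - y1 mod 29 = 17 * (25 - 7) - 20 = 25

2P = (7, 25)


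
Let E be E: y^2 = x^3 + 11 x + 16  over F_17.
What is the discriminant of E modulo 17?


4 a^3 + 27 b^2 = 4*11^3 + 27*16^2 = 5324 + 6912 = 12236
Delta = -16 * (12236) = -195776
Delta mod 17 = 13

Delta = 13 (mod 17)


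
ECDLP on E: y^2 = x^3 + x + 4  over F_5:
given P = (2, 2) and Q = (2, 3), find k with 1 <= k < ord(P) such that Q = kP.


Enumerate multiples of P until we hit Q = (2, 3):
  1P = (2, 2)
  2P = (0, 2)
  3P = (3, 3)
  4P = (1, 4)
  5P = (1, 1)
  6P = (3, 2)
  7P = (0, 3)
  8P = (2, 3)
Match found at i = 8.

k = 8


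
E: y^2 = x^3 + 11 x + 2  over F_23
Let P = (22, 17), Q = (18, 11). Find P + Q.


P != Q, so use the chord formula.
s = (y2 - y1) / (x2 - x1) = (17) / (19) mod 23 = 13
x3 = s^2 - x1 - x2 mod 23 = 13^2 - 22 - 18 = 14
y3 = s (x1 - x3) - y1 mod 23 = 13 * (22 - 14) - 17 = 18

P + Q = (14, 18)


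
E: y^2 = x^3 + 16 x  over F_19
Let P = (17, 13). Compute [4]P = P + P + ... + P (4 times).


k = 4 = 100_2 (binary, LSB first: 001)
Double-and-add from P = (17, 13):
  bit 0 = 0: acc unchanged = O
  bit 1 = 0: acc unchanged = O
  bit 2 = 1: acc = O + (17, 6) = (17, 6)

4P = (17, 6)


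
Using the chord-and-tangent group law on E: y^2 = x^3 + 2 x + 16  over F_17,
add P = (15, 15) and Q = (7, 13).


P != Q, so use the chord formula.
s = (y2 - y1) / (x2 - x1) = (15) / (9) mod 17 = 13
x3 = s^2 - x1 - x2 mod 17 = 13^2 - 15 - 7 = 11
y3 = s (x1 - x3) - y1 mod 17 = 13 * (15 - 11) - 15 = 3

P + Q = (11, 3)


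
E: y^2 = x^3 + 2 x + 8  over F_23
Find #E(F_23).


For each x in F_23, count y with y^2 = x^3 + 2 x + 8 mod 23:
  x = 0: RHS = 8, y in [10, 13]  -> 2 point(s)
  x = 3: RHS = 18, y in [8, 15]  -> 2 point(s)
  x = 6: RHS = 6, y in [11, 12]  -> 2 point(s)
  x = 10: RHS = 16, y in [4, 19]  -> 2 point(s)
  x = 11: RHS = 4, y in [2, 21]  -> 2 point(s)
  x = 12: RHS = 12, y in [9, 14]  -> 2 point(s)
  x = 13: RHS = 0, y in [0]  -> 1 point(s)
  x = 15: RHS = 9, y in [3, 20]  -> 2 point(s)
Affine points: 15. Add the point at infinity: total = 16.

#E(F_23) = 16


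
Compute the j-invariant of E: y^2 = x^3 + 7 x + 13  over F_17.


Delta = -16(4 a^3 + 27 b^2) mod 17 = 2
-1728 * (4 a)^3 = -1728 * (4*7)^3 mod 17 = 13
j = 13 * 2^(-1) mod 17 = 15

j = 15 (mod 17)


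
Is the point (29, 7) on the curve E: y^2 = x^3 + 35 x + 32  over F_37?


Check whether y^2 = x^3 + 35 x + 32 (mod 37) for (x, y) = (29, 7).
LHS: y^2 = 7^2 mod 37 = 12
RHS: x^3 + 35 x + 32 = 29^3 + 35*29 + 32 mod 37 = 17
LHS != RHS

No, not on the curve


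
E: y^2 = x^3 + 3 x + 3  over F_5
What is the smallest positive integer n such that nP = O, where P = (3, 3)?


Compute successive multiples of P until we hit O:
  1P = (3, 3)
  2P = (4, 2)
  3P = (4, 3)
  4P = (3, 2)
  5P = O

ord(P) = 5


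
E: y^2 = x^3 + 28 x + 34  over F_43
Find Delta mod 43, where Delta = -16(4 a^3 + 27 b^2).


4 a^3 + 27 b^2 = 4*28^3 + 27*34^2 = 87808 + 31212 = 119020
Delta = -16 * (119020) = -1904320
Delta mod 43 = 21

Delta = 21 (mod 43)


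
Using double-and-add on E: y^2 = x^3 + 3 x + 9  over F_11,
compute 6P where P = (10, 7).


k = 6 = 110_2 (binary, LSB first: 011)
Double-and-add from P = (10, 7):
  bit 0 = 0: acc unchanged = O
  bit 1 = 1: acc = O + (6, 1) = (6, 1)
  bit 2 = 1: acc = (6, 1) + (2, 1) = (3, 10)

6P = (3, 10)


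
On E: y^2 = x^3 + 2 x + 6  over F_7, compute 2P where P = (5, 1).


Doubling: s = (3 x1^2 + a) / (2 y1)
s = (3*5^2 + 2) / (2*1) mod 7 = 0
x3 = s^2 - 2 x1 mod 7 = 0^2 - 2*5 = 4
y3 = s (x1 - x3) - y1 mod 7 = 0 * (5 - 4) - 1 = 6

2P = (4, 6)


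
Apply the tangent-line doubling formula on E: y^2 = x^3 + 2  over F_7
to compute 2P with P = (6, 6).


Doubling: s = (3 x1^2 + a) / (2 y1)
s = (3*6^2 + 0) / (2*6) mod 7 = 2
x3 = s^2 - 2 x1 mod 7 = 2^2 - 2*6 = 6
y3 = s (x1 - x3) - y1 mod 7 = 2 * (6 - 6) - 6 = 1

2P = (6, 1)


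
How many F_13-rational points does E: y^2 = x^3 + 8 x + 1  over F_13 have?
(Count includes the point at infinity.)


For each x in F_13, count y with y^2 = x^3 + 8 x + 1 mod 13:
  x = 0: RHS = 1, y in [1, 12]  -> 2 point(s)
  x = 1: RHS = 10, y in [6, 7]  -> 2 point(s)
  x = 2: RHS = 12, y in [5, 8]  -> 2 point(s)
  x = 3: RHS = 0, y in [0]  -> 1 point(s)
  x = 5: RHS = 10, y in [6, 7]  -> 2 point(s)
  x = 7: RHS = 10, y in [6, 7]  -> 2 point(s)
  x = 9: RHS = 9, y in [3, 10]  -> 2 point(s)
  x = 11: RHS = 3, y in [4, 9]  -> 2 point(s)
Affine points: 15. Add the point at infinity: total = 16.

#E(F_13) = 16


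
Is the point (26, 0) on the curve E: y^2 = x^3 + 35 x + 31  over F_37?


Check whether y^2 = x^3 + 35 x + 31 (mod 37) for (x, y) = (26, 0).
LHS: y^2 = 0^2 mod 37 = 0
RHS: x^3 + 35 x + 31 = 26^3 + 35*26 + 31 mod 37 = 17
LHS != RHS

No, not on the curve


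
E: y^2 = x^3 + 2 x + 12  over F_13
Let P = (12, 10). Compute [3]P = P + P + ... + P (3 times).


k = 3 = 11_2 (binary, LSB first: 11)
Double-and-add from P = (12, 10):
  bit 0 = 1: acc = O + (12, 10) = (12, 10)
  bit 1 = 1: acc = (12, 10) + (11, 0) = (12, 3)

3P = (12, 3)


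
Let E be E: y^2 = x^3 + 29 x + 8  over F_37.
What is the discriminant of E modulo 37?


4 a^3 + 27 b^2 = 4*29^3 + 27*8^2 = 97556 + 1728 = 99284
Delta = -16 * (99284) = -1588544
Delta mod 37 = 14

Delta = 14 (mod 37)


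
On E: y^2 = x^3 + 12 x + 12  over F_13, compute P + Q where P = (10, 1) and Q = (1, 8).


P != Q, so use the chord formula.
s = (y2 - y1) / (x2 - x1) = (7) / (4) mod 13 = 5
x3 = s^2 - x1 - x2 mod 13 = 5^2 - 10 - 1 = 1
y3 = s (x1 - x3) - y1 mod 13 = 5 * (10 - 1) - 1 = 5

P + Q = (1, 5)


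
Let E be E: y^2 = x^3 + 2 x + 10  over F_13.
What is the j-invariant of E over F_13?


Delta = -16(4 a^3 + 27 b^2) mod 13 = 7
-1728 * (4 a)^3 = -1728 * (4*2)^3 mod 13 = 5
j = 5 * 7^(-1) mod 13 = 10

j = 10 (mod 13)


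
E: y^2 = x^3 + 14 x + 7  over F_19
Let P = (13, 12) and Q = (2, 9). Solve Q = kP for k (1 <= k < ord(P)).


Enumerate multiples of P until we hit Q = (2, 9):
  1P = (13, 12)
  2P = (10, 8)
  3P = (2, 9)
Match found at i = 3.

k = 3


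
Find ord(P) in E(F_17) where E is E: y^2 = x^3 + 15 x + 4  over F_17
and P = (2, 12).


Compute successive multiples of P until we hit O:
  1P = (2, 12)
  2P = (14, 0)
  3P = (2, 5)
  4P = O

ord(P) = 4


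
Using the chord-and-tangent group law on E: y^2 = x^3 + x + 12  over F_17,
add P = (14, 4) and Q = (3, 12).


P != Q, so use the chord formula.
s = (y2 - y1) / (x2 - x1) = (8) / (6) mod 17 = 7
x3 = s^2 - x1 - x2 mod 17 = 7^2 - 14 - 3 = 15
y3 = s (x1 - x3) - y1 mod 17 = 7 * (14 - 15) - 4 = 6

P + Q = (15, 6)


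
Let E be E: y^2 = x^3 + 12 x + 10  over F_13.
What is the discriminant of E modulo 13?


4 a^3 + 27 b^2 = 4*12^3 + 27*10^2 = 6912 + 2700 = 9612
Delta = -16 * (9612) = -153792
Delta mod 13 = 11

Delta = 11 (mod 13)


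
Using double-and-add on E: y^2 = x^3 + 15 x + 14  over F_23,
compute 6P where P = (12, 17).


k = 6 = 110_2 (binary, LSB first: 011)
Double-and-add from P = (12, 17):
  bit 0 = 0: acc unchanged = O
  bit 1 = 1: acc = O + (8, 18) = (8, 18)
  bit 2 = 1: acc = (8, 18) + (7, 5) = (16, 16)

6P = (16, 16)


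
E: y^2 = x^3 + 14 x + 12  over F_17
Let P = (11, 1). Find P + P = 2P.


Doubling: s = (3 x1^2 + a) / (2 y1)
s = (3*11^2 + 14) / (2*1) mod 17 = 10
x3 = s^2 - 2 x1 mod 17 = 10^2 - 2*11 = 10
y3 = s (x1 - x3) - y1 mod 17 = 10 * (11 - 10) - 1 = 9

2P = (10, 9)


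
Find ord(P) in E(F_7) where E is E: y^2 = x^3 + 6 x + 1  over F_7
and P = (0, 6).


Compute successive multiples of P until we hit O:
  1P = (0, 6)
  2P = (2, 0)
  3P = (0, 1)
  4P = O

ord(P) = 4


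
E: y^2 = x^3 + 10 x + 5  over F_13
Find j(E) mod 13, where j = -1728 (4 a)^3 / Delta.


Delta = -16(4 a^3 + 27 b^2) mod 13 = 2
-1728 * (4 a)^3 = -1728 * (4*10)^3 mod 13 = 1
j = 1 * 2^(-1) mod 13 = 7

j = 7 (mod 13)


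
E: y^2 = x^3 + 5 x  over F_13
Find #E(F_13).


For each x in F_13, count y with y^2 = x^3 + 5 x + 0 mod 13:
  x = 0: RHS = 0, y in [0]  -> 1 point(s)
  x = 3: RHS = 3, y in [4, 9]  -> 2 point(s)
  x = 6: RHS = 12, y in [5, 8]  -> 2 point(s)
  x = 7: RHS = 1, y in [1, 12]  -> 2 point(s)
  x = 10: RHS = 10, y in [6, 7]  -> 2 point(s)
Affine points: 9. Add the point at infinity: total = 10.

#E(F_13) = 10


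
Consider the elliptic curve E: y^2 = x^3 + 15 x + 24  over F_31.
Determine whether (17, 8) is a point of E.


Check whether y^2 = x^3 + 15 x + 24 (mod 31) for (x, y) = (17, 8).
LHS: y^2 = 8^2 mod 31 = 2
RHS: x^3 + 15 x + 24 = 17^3 + 15*17 + 24 mod 31 = 15
LHS != RHS

No, not on the curve


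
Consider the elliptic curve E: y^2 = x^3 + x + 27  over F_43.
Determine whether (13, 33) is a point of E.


Check whether y^2 = x^3 + 1 x + 27 (mod 43) for (x, y) = (13, 33).
LHS: y^2 = 33^2 mod 43 = 14
RHS: x^3 + 1 x + 27 = 13^3 + 1*13 + 27 mod 43 = 1
LHS != RHS

No, not on the curve


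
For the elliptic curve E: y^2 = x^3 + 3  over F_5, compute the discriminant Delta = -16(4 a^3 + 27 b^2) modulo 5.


4 a^3 + 27 b^2 = 4*0^3 + 27*3^2 = 0 + 243 = 243
Delta = -16 * (243) = -3888
Delta mod 5 = 2

Delta = 2 (mod 5)


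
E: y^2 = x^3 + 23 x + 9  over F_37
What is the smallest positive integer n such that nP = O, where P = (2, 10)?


Compute successive multiples of P until we hit O:
  1P = (2, 10)
  2P = (6, 20)
  3P = (26, 4)
  4P = (16, 12)
  5P = (16, 25)
  6P = (26, 33)
  7P = (6, 17)
  8P = (2, 27)
  ... (continuing to 9P)
  9P = O

ord(P) = 9


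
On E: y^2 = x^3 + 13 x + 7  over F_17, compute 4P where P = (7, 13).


k = 4 = 100_2 (binary, LSB first: 001)
Double-and-add from P = (7, 13):
  bit 0 = 0: acc unchanged = O
  bit 1 = 0: acc unchanged = O
  bit 2 = 1: acc = O + (1, 2) = (1, 2)

4P = (1, 2)


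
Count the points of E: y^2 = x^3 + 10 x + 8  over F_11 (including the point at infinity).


For each x in F_11, count y with y^2 = x^3 + 10 x + 8 mod 11:
  x = 2: RHS = 3, y in [5, 6]  -> 2 point(s)
  x = 6: RHS = 9, y in [3, 8]  -> 2 point(s)
  x = 7: RHS = 3, y in [5, 6]  -> 2 point(s)
Affine points: 6. Add the point at infinity: total = 7.

#E(F_11) = 7


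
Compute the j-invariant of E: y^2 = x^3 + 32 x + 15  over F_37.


Delta = -16(4 a^3 + 27 b^2) mod 37 = 7
-1728 * (4 a)^3 = -1728 * (4*32)^3 mod 37 = 23
j = 23 * 7^(-1) mod 37 = 35

j = 35 (mod 37)


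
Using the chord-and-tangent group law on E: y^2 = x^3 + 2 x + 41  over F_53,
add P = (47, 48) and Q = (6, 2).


P != Q, so use the chord formula.
s = (y2 - y1) / (x2 - x1) = (7) / (12) mod 53 = 5
x3 = s^2 - x1 - x2 mod 53 = 5^2 - 47 - 6 = 25
y3 = s (x1 - x3) - y1 mod 53 = 5 * (47 - 25) - 48 = 9

P + Q = (25, 9)


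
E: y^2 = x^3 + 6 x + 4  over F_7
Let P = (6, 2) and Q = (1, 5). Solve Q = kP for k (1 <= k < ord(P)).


Enumerate multiples of P until we hit Q = (1, 5):
  1P = (6, 2)
  2P = (4, 6)
  3P = (1, 2)
  4P = (0, 5)
  5P = (3, 0)
  6P = (0, 2)
  7P = (1, 5)
Match found at i = 7.

k = 7


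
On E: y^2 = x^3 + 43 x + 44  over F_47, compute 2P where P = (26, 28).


Doubling: s = (3 x1^2 + a) / (2 y1)
s = (3*26^2 + 43) / (2*28) mod 47 = 16
x3 = s^2 - 2 x1 mod 47 = 16^2 - 2*26 = 16
y3 = s (x1 - x3) - y1 mod 47 = 16 * (26 - 16) - 28 = 38

2P = (16, 38)


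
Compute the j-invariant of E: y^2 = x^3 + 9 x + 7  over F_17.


Delta = -16(4 a^3 + 27 b^2) mod 17 = 6
-1728 * (4 a)^3 = -1728 * (4*9)^3 mod 17 = 14
j = 14 * 6^(-1) mod 17 = 8

j = 8 (mod 17)


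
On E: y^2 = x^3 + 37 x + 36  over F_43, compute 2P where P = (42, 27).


Doubling: s = (3 x1^2 + a) / (2 y1)
s = (3*42^2 + 37) / (2*27) mod 43 = 31
x3 = s^2 - 2 x1 mod 43 = 31^2 - 2*42 = 17
y3 = s (x1 - x3) - y1 mod 43 = 31 * (42 - 17) - 27 = 17

2P = (17, 17)


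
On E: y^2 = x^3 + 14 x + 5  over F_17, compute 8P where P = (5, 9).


k = 8 = 1000_2 (binary, LSB first: 0001)
Double-and-add from P = (5, 9):
  bit 0 = 0: acc unchanged = O
  bit 1 = 0: acc unchanged = O
  bit 2 = 0: acc unchanged = O
  bit 3 = 1: acc = O + (7, 15) = (7, 15)

8P = (7, 15)


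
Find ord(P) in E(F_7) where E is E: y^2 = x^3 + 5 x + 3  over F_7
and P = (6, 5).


Compute successive multiples of P until we hit O:
  1P = (6, 5)
  2P = (6, 2)
  3P = O

ord(P) = 3


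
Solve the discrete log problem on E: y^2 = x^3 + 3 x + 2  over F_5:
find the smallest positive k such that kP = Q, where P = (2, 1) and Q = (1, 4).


Enumerate multiples of P until we hit Q = (1, 4):
  1P = (2, 1)
  2P = (1, 4)
Match found at i = 2.

k = 2


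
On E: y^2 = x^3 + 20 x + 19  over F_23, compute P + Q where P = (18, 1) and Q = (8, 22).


P != Q, so use the chord formula.
s = (y2 - y1) / (x2 - x1) = (21) / (13) mod 23 = 14
x3 = s^2 - x1 - x2 mod 23 = 14^2 - 18 - 8 = 9
y3 = s (x1 - x3) - y1 mod 23 = 14 * (18 - 9) - 1 = 10

P + Q = (9, 10)


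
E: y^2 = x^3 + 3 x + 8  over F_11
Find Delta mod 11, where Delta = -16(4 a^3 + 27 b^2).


4 a^3 + 27 b^2 = 4*3^3 + 27*8^2 = 108 + 1728 = 1836
Delta = -16 * (1836) = -29376
Delta mod 11 = 5

Delta = 5 (mod 11)


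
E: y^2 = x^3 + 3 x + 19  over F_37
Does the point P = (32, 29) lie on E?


Check whether y^2 = x^3 + 3 x + 19 (mod 37) for (x, y) = (32, 29).
LHS: y^2 = 29^2 mod 37 = 27
RHS: x^3 + 3 x + 19 = 32^3 + 3*32 + 19 mod 37 = 27
LHS = RHS

Yes, on the curve


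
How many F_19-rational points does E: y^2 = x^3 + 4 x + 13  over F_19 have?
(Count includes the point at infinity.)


For each x in F_19, count y with y^2 = x^3 + 4 x + 13 mod 19:
  x = 4: RHS = 17, y in [6, 13]  -> 2 point(s)
  x = 5: RHS = 6, y in [5, 14]  -> 2 point(s)
  x = 6: RHS = 6, y in [5, 14]  -> 2 point(s)
  x = 7: RHS = 4, y in [2, 17]  -> 2 point(s)
  x = 8: RHS = 6, y in [5, 14]  -> 2 point(s)
  x = 11: RHS = 1, y in [1, 18]  -> 2 point(s)
  x = 13: RHS = 1, y in [1, 18]  -> 2 point(s)
  x = 14: RHS = 1, y in [1, 18]  -> 2 point(s)
  x = 15: RHS = 9, y in [3, 16]  -> 2 point(s)
  x = 17: RHS = 16, y in [4, 15]  -> 2 point(s)
Affine points: 20. Add the point at infinity: total = 21.

#E(F_19) = 21


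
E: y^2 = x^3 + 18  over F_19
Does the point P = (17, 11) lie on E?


Check whether y^2 = x^3 + 0 x + 18 (mod 19) for (x, y) = (17, 11).
LHS: y^2 = 11^2 mod 19 = 7
RHS: x^3 + 0 x + 18 = 17^3 + 0*17 + 18 mod 19 = 10
LHS != RHS

No, not on the curve


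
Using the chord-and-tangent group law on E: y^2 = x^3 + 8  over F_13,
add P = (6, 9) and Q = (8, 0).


P != Q, so use the chord formula.
s = (y2 - y1) / (x2 - x1) = (4) / (2) mod 13 = 2
x3 = s^2 - x1 - x2 mod 13 = 2^2 - 6 - 8 = 3
y3 = s (x1 - x3) - y1 mod 13 = 2 * (6 - 3) - 9 = 10

P + Q = (3, 10)


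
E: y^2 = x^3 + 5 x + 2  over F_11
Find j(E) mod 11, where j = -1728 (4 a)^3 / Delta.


Delta = -16(4 a^3 + 27 b^2) mod 11 = 7
-1728 * (4 a)^3 = -1728 * (4*5)^3 mod 11 = 8
j = 8 * 7^(-1) mod 11 = 9

j = 9 (mod 11)


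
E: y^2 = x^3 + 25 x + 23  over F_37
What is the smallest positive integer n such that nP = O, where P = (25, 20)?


Compute successive multiples of P until we hit O:
  1P = (25, 20)
  2P = (14, 3)
  3P = (1, 7)
  4P = (12, 4)
  5P = (21, 2)
  6P = (2, 28)
  7P = (36, 16)
  8P = (22, 26)
  ... (continuing to 28P)
  28P = O

ord(P) = 28


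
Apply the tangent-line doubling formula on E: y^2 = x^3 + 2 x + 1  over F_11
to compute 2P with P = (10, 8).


Doubling: s = (3 x1^2 + a) / (2 y1)
s = (3*10^2 + 2) / (2*8) mod 11 = 1
x3 = s^2 - 2 x1 mod 11 = 1^2 - 2*10 = 3
y3 = s (x1 - x3) - y1 mod 11 = 1 * (10 - 3) - 8 = 10

2P = (3, 10)


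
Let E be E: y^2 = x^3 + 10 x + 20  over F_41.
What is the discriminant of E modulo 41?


4 a^3 + 27 b^2 = 4*10^3 + 27*20^2 = 4000 + 10800 = 14800
Delta = -16 * (14800) = -236800
Delta mod 41 = 16

Delta = 16 (mod 41)


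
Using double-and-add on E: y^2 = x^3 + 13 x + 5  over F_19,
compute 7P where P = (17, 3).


k = 7 = 111_2 (binary, LSB first: 111)
Double-and-add from P = (17, 3):
  bit 0 = 1: acc = O + (17, 3) = (17, 3)
  bit 1 = 1: acc = (17, 3) + (5, 9) = (2, 18)
  bit 2 = 1: acc = (2, 18) + (1, 0) = (17, 16)

7P = (17, 16)


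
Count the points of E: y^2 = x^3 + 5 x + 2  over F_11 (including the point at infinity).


For each x in F_11, count y with y^2 = x^3 + 5 x + 2 mod 11:
  x = 2: RHS = 9, y in [3, 8]  -> 2 point(s)
  x = 3: RHS = 0, y in [0]  -> 1 point(s)
  x = 4: RHS = 9, y in [3, 8]  -> 2 point(s)
  x = 5: RHS = 9, y in [3, 8]  -> 2 point(s)
  x = 8: RHS = 4, y in [2, 9]  -> 2 point(s)
Affine points: 9. Add the point at infinity: total = 10.

#E(F_11) = 10


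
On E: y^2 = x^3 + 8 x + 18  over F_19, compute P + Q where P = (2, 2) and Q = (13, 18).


P != Q, so use the chord formula.
s = (y2 - y1) / (x2 - x1) = (16) / (11) mod 19 = 17
x3 = s^2 - x1 - x2 mod 19 = 17^2 - 2 - 13 = 8
y3 = s (x1 - x3) - y1 mod 19 = 17 * (2 - 8) - 2 = 10

P + Q = (8, 10)


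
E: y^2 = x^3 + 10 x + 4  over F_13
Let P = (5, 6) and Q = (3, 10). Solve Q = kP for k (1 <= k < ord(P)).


Enumerate multiples of P until we hit Q = (3, 10):
  1P = (5, 6)
  2P = (0, 11)
  3P = (9, 11)
  4P = (3, 3)
  5P = (4, 2)
  6P = (7, 12)
  7P = (10, 5)
  8P = (10, 8)
  9P = (7, 1)
  10P = (4, 11)
  11P = (3, 10)
Match found at i = 11.

k = 11


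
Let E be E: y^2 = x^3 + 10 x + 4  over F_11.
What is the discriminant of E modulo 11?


4 a^3 + 27 b^2 = 4*10^3 + 27*4^2 = 4000 + 432 = 4432
Delta = -16 * (4432) = -70912
Delta mod 11 = 5

Delta = 5 (mod 11)


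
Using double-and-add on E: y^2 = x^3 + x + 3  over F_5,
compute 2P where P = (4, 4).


k = 2 = 10_2 (binary, LSB first: 01)
Double-and-add from P = (4, 4):
  bit 0 = 0: acc unchanged = O
  bit 1 = 1: acc = O + (1, 0) = (1, 0)

2P = (1, 0)


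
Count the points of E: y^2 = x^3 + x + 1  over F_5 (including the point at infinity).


For each x in F_5, count y with y^2 = x^3 + 1 x + 1 mod 5:
  x = 0: RHS = 1, y in [1, 4]  -> 2 point(s)
  x = 2: RHS = 1, y in [1, 4]  -> 2 point(s)
  x = 3: RHS = 1, y in [1, 4]  -> 2 point(s)
  x = 4: RHS = 4, y in [2, 3]  -> 2 point(s)
Affine points: 8. Add the point at infinity: total = 9.

#E(F_5) = 9


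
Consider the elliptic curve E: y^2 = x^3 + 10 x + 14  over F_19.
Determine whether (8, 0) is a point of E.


Check whether y^2 = x^3 + 10 x + 14 (mod 19) for (x, y) = (8, 0).
LHS: y^2 = 0^2 mod 19 = 0
RHS: x^3 + 10 x + 14 = 8^3 + 10*8 + 14 mod 19 = 17
LHS != RHS

No, not on the curve


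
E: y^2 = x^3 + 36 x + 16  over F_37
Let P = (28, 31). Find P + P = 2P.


Doubling: s = (3 x1^2 + a) / (2 y1)
s = (3*28^2 + 36) / (2*31) mod 37 = 23
x3 = s^2 - 2 x1 mod 37 = 23^2 - 2*28 = 29
y3 = s (x1 - x3) - y1 mod 37 = 23 * (28 - 29) - 31 = 20

2P = (29, 20)


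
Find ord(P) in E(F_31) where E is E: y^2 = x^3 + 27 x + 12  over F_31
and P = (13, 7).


Compute successive multiples of P until we hit O:
  1P = (13, 7)
  2P = (13, 24)
  3P = O

ord(P) = 3


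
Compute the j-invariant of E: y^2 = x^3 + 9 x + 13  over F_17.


Delta = -16(4 a^3 + 27 b^2) mod 17 = 16
-1728 * (4 a)^3 = -1728 * (4*9)^3 mod 17 = 14
j = 14 * 16^(-1) mod 17 = 3

j = 3 (mod 17)


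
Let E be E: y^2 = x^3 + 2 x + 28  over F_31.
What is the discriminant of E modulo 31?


4 a^3 + 27 b^2 = 4*2^3 + 27*28^2 = 32 + 21168 = 21200
Delta = -16 * (21200) = -339200
Delta mod 31 = 2

Delta = 2 (mod 31)


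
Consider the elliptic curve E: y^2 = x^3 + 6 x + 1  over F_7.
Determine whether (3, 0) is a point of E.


Check whether y^2 = x^3 + 6 x + 1 (mod 7) for (x, y) = (3, 0).
LHS: y^2 = 0^2 mod 7 = 0
RHS: x^3 + 6 x + 1 = 3^3 + 6*3 + 1 mod 7 = 4
LHS != RHS

No, not on the curve


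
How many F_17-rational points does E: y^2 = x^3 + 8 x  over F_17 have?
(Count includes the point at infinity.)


For each x in F_17, count y with y^2 = x^3 + 8 x + 0 mod 17:
  x = 0: RHS = 0, y in [0]  -> 1 point(s)
  x = 1: RHS = 9, y in [3, 14]  -> 2 point(s)
  x = 3: RHS = 0, y in [0]  -> 1 point(s)
  x = 6: RHS = 9, y in [3, 14]  -> 2 point(s)
  x = 7: RHS = 8, y in [5, 12]  -> 2 point(s)
  x = 8: RHS = 15, y in [7, 10]  -> 2 point(s)
  x = 9: RHS = 2, y in [6, 11]  -> 2 point(s)
  x = 10: RHS = 9, y in [3, 14]  -> 2 point(s)
  x = 11: RHS = 8, y in [5, 12]  -> 2 point(s)
  x = 14: RHS = 0, y in [0]  -> 1 point(s)
  x = 16: RHS = 8, y in [5, 12]  -> 2 point(s)
Affine points: 19. Add the point at infinity: total = 20.

#E(F_17) = 20


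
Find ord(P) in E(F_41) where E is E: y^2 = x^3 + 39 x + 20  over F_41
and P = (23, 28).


Compute successive multiples of P until we hit O:
  1P = (23, 28)
  2P = (13, 31)
  3P = (26, 18)
  4P = (35, 12)
  5P = (3, 0)
  6P = (35, 29)
  7P = (26, 23)
  8P = (13, 10)
  ... (continuing to 10P)
  10P = O

ord(P) = 10


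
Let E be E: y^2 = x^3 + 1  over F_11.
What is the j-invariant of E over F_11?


Delta = -16(4 a^3 + 27 b^2) mod 11 = 8
-1728 * (4 a)^3 = -1728 * (4*0)^3 mod 11 = 0
j = 0 * 8^(-1) mod 11 = 0

j = 0 (mod 11)


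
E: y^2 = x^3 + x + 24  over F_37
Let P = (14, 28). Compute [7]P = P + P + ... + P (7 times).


k = 7 = 111_2 (binary, LSB first: 111)
Double-and-add from P = (14, 28):
  bit 0 = 1: acc = O + (14, 28) = (14, 28)
  bit 1 = 1: acc = (14, 28) + (8, 10) = (24, 16)
  bit 2 = 1: acc = (24, 16) + (33, 17) = (33, 20)

7P = (33, 20)


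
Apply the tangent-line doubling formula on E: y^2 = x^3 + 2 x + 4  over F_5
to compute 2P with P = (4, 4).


Doubling: s = (3 x1^2 + a) / (2 y1)
s = (3*4^2 + 2) / (2*4) mod 5 = 0
x3 = s^2 - 2 x1 mod 5 = 0^2 - 2*4 = 2
y3 = s (x1 - x3) - y1 mod 5 = 0 * (4 - 2) - 4 = 1

2P = (2, 1)


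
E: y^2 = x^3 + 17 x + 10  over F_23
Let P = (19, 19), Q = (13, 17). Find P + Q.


P != Q, so use the chord formula.
s = (y2 - y1) / (x2 - x1) = (21) / (17) mod 23 = 8
x3 = s^2 - x1 - x2 mod 23 = 8^2 - 19 - 13 = 9
y3 = s (x1 - x3) - y1 mod 23 = 8 * (19 - 9) - 19 = 15

P + Q = (9, 15)


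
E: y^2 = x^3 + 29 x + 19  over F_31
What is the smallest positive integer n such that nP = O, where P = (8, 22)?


Compute successive multiples of P until we hit O:
  1P = (8, 22)
  2P = (25, 30)
  3P = (23, 22)
  4P = (0, 9)
  5P = (30, 12)
  6P = (26, 20)
  7P = (15, 27)
  8P = (18, 24)
  ... (continuing to 20P)
  20P = O

ord(P) = 20


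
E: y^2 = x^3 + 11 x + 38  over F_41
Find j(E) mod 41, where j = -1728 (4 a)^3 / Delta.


Delta = -16(4 a^3 + 27 b^2) mod 41 = 21
-1728 * (4 a)^3 = -1728 * (4*11)^3 mod 41 = 2
j = 2 * 21^(-1) mod 41 = 4

j = 4 (mod 41)


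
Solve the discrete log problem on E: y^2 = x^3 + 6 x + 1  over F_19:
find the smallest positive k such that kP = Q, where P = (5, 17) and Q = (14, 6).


Enumerate multiples of P until we hit Q = (14, 6):
  1P = (5, 17)
  2P = (7, 14)
  3P = (14, 6)
Match found at i = 3.

k = 3


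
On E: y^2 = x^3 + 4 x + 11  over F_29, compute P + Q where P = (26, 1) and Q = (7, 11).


P != Q, so use the chord formula.
s = (y2 - y1) / (x2 - x1) = (10) / (10) mod 29 = 1
x3 = s^2 - x1 - x2 mod 29 = 1^2 - 26 - 7 = 26
y3 = s (x1 - x3) - y1 mod 29 = 1 * (26 - 26) - 1 = 28

P + Q = (26, 28)


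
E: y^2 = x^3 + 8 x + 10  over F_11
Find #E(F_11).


For each x in F_11, count y with y^2 = x^3 + 8 x + 10 mod 11:
  x = 2: RHS = 1, y in [1, 10]  -> 2 point(s)
  x = 8: RHS = 3, y in [5, 6]  -> 2 point(s)
  x = 10: RHS = 1, y in [1, 10]  -> 2 point(s)
Affine points: 6. Add the point at infinity: total = 7.

#E(F_11) = 7


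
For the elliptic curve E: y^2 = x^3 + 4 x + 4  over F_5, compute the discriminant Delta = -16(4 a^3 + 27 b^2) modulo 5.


4 a^3 + 27 b^2 = 4*4^3 + 27*4^2 = 256 + 432 = 688
Delta = -16 * (688) = -11008
Delta mod 5 = 2

Delta = 2 (mod 5)


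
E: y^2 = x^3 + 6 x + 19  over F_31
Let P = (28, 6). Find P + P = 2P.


Doubling: s = (3 x1^2 + a) / (2 y1)
s = (3*28^2 + 6) / (2*6) mod 31 = 26
x3 = s^2 - 2 x1 mod 31 = 26^2 - 2*28 = 0
y3 = s (x1 - x3) - y1 mod 31 = 26 * (28 - 0) - 6 = 9

2P = (0, 9)


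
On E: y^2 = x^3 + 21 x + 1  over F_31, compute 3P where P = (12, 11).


k = 3 = 11_2 (binary, LSB first: 11)
Double-and-add from P = (12, 11):
  bit 0 = 1: acc = O + (12, 11) = (12, 11)
  bit 1 = 1: acc = (12, 11) + (26, 22) = (2, 19)

3P = (2, 19)


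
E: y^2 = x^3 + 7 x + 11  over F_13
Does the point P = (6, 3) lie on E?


Check whether y^2 = x^3 + 7 x + 11 (mod 13) for (x, y) = (6, 3).
LHS: y^2 = 3^2 mod 13 = 9
RHS: x^3 + 7 x + 11 = 6^3 + 7*6 + 11 mod 13 = 9
LHS = RHS

Yes, on the curve


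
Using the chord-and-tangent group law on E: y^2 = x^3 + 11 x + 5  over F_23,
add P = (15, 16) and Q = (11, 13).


P != Q, so use the chord formula.
s = (y2 - y1) / (x2 - x1) = (20) / (19) mod 23 = 18
x3 = s^2 - x1 - x2 mod 23 = 18^2 - 15 - 11 = 22
y3 = s (x1 - x3) - y1 mod 23 = 18 * (15 - 22) - 16 = 19

P + Q = (22, 19)


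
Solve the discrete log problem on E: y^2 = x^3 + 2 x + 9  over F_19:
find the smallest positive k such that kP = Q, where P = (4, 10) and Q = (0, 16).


Enumerate multiples of P until we hit Q = (0, 16):
  1P = (4, 10)
  2P = (3, 2)
  3P = (0, 3)
  4P = (5, 12)
  5P = (14, 8)
  6P = (17, 4)
  7P = (18, 14)
  8P = (6, 3)
  9P = (7, 10)
  10P = (8, 9)
  11P = (13, 16)
  12P = (13, 3)
  13P = (8, 10)
  14P = (7, 9)
  15P = (6, 16)
  16P = (18, 5)
  17P = (17, 15)
  18P = (14, 11)
  19P = (5, 7)
  20P = (0, 16)
Match found at i = 20.

k = 20


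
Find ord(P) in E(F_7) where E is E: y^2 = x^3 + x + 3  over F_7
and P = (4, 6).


Compute successive multiples of P until we hit O:
  1P = (4, 6)
  2P = (6, 1)
  3P = (5, 0)
  4P = (6, 6)
  5P = (4, 1)
  6P = O

ord(P) = 6


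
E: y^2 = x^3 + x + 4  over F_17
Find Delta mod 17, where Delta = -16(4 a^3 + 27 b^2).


4 a^3 + 27 b^2 = 4*1^3 + 27*4^2 = 4 + 432 = 436
Delta = -16 * (436) = -6976
Delta mod 17 = 11

Delta = 11 (mod 17)


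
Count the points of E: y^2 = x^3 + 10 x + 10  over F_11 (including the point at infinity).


For each x in F_11, count y with y^2 = x^3 + 10 x + 10 mod 11:
  x = 2: RHS = 5, y in [4, 7]  -> 2 point(s)
  x = 3: RHS = 1, y in [1, 10]  -> 2 point(s)
  x = 4: RHS = 4, y in [2, 9]  -> 2 point(s)
  x = 5: RHS = 9, y in [3, 8]  -> 2 point(s)
  x = 6: RHS = 0, y in [0]  -> 1 point(s)
  x = 7: RHS = 5, y in [4, 7]  -> 2 point(s)
  x = 9: RHS = 4, y in [2, 9]  -> 2 point(s)
Affine points: 13. Add the point at infinity: total = 14.

#E(F_11) = 14


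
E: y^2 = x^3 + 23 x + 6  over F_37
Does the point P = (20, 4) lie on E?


Check whether y^2 = x^3 + 23 x + 6 (mod 37) for (x, y) = (20, 4).
LHS: y^2 = 4^2 mod 37 = 16
RHS: x^3 + 23 x + 6 = 20^3 + 23*20 + 6 mod 37 = 30
LHS != RHS

No, not on the curve


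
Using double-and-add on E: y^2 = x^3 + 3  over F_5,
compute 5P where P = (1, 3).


k = 5 = 101_2 (binary, LSB first: 101)
Double-and-add from P = (1, 3):
  bit 0 = 1: acc = O + (1, 3) = (1, 3)
  bit 1 = 0: acc unchanged = (1, 3)
  bit 2 = 1: acc = (1, 3) + (2, 1) = (1, 2)

5P = (1, 2)


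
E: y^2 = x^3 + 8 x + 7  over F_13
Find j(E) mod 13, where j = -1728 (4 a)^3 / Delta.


Delta = -16(4 a^3 + 27 b^2) mod 13 = 1
-1728 * (4 a)^3 = -1728 * (4*8)^3 mod 13 = 8
j = 8 * 1^(-1) mod 13 = 8

j = 8 (mod 13)


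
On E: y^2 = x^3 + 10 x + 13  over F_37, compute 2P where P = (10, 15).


Doubling: s = (3 x1^2 + a) / (2 y1)
s = (3*10^2 + 10) / (2*15) mod 37 = 35
x3 = s^2 - 2 x1 mod 37 = 35^2 - 2*10 = 21
y3 = s (x1 - x3) - y1 mod 37 = 35 * (10 - 21) - 15 = 7

2P = (21, 7)


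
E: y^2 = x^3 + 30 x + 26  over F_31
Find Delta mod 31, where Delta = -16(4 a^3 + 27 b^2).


4 a^3 + 27 b^2 = 4*30^3 + 27*26^2 = 108000 + 18252 = 126252
Delta = -16 * (126252) = -2020032
Delta mod 31 = 21

Delta = 21 (mod 31)


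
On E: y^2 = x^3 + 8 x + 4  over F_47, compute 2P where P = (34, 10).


Doubling: s = (3 x1^2 + a) / (2 y1)
s = (3*34^2 + 8) / (2*10) mod 47 = 14
x3 = s^2 - 2 x1 mod 47 = 14^2 - 2*34 = 34
y3 = s (x1 - x3) - y1 mod 47 = 14 * (34 - 34) - 10 = 37

2P = (34, 37)


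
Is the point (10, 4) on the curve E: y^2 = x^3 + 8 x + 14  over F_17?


Check whether y^2 = x^3 + 8 x + 14 (mod 17) for (x, y) = (10, 4).
LHS: y^2 = 4^2 mod 17 = 16
RHS: x^3 + 8 x + 14 = 10^3 + 8*10 + 14 mod 17 = 6
LHS != RHS

No, not on the curve


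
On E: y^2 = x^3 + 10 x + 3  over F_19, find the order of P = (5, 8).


Compute successive multiples of P until we hit O:
  1P = (5, 8)
  2P = (18, 12)
  3P = (7, 6)
  4P = (8, 14)
  5P = (10, 1)
  6P = (9, 9)
  7P = (11, 0)
  8P = (9, 10)
  ... (continuing to 14P)
  14P = O

ord(P) = 14


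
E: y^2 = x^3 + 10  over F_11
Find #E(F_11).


For each x in F_11, count y with y^2 = x^3 + 0 x + 10 mod 11:
  x = 1: RHS = 0, y in [0]  -> 1 point(s)
  x = 3: RHS = 4, y in [2, 9]  -> 2 point(s)
  x = 5: RHS = 3, y in [5, 6]  -> 2 point(s)
  x = 7: RHS = 1, y in [1, 10]  -> 2 point(s)
  x = 8: RHS = 5, y in [4, 7]  -> 2 point(s)
  x = 10: RHS = 9, y in [3, 8]  -> 2 point(s)
Affine points: 11. Add the point at infinity: total = 12.

#E(F_11) = 12


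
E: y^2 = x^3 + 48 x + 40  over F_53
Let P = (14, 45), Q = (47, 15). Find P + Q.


P != Q, so use the chord formula.
s = (y2 - y1) / (x2 - x1) = (23) / (33) mod 53 = 28
x3 = s^2 - x1 - x2 mod 53 = 28^2 - 14 - 47 = 34
y3 = s (x1 - x3) - y1 mod 53 = 28 * (14 - 34) - 45 = 31

P + Q = (34, 31)


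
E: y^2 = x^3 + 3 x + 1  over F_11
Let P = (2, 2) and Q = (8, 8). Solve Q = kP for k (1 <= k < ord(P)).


Enumerate multiples of P until we hit Q = (8, 8):
  1P = (2, 2)
  2P = (8, 3)
  3P = (5, 3)
  4P = (9, 3)
  5P = (9, 8)
  6P = (5, 8)
  7P = (8, 8)
Match found at i = 7.

k = 7


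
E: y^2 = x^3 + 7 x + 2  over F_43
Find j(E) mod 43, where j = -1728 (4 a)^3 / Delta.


Delta = -16(4 a^3 + 27 b^2) mod 43 = 13
-1728 * (4 a)^3 = -1728 * (4*7)^3 mod 43 = 39
j = 39 * 13^(-1) mod 43 = 3

j = 3 (mod 43)


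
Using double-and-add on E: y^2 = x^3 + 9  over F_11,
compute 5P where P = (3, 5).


k = 5 = 101_2 (binary, LSB first: 101)
Double-and-add from P = (3, 5):
  bit 0 = 1: acc = O + (3, 5) = (3, 5)
  bit 1 = 0: acc unchanged = (3, 5)
  bit 2 = 1: acc = (3, 5) + (0, 3) = (6, 4)

5P = (6, 4)


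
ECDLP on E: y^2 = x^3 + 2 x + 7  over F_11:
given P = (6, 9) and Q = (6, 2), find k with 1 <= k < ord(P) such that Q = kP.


Enumerate multiples of P until we hit Q = (6, 2):
  1P = (6, 9)
  2P = (10, 2)
  3P = (7, 1)
  4P = (7, 10)
  5P = (10, 9)
  6P = (6, 2)
Match found at i = 6.

k = 6


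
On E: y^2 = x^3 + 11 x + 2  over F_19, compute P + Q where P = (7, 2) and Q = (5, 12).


P != Q, so use the chord formula.
s = (y2 - y1) / (x2 - x1) = (10) / (17) mod 19 = 14
x3 = s^2 - x1 - x2 mod 19 = 14^2 - 7 - 5 = 13
y3 = s (x1 - x3) - y1 mod 19 = 14 * (7 - 13) - 2 = 9

P + Q = (13, 9)


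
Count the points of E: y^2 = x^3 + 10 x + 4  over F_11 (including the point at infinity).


For each x in F_11, count y with y^2 = x^3 + 10 x + 4 mod 11:
  x = 0: RHS = 4, y in [2, 9]  -> 2 point(s)
  x = 1: RHS = 4, y in [2, 9]  -> 2 point(s)
  x = 4: RHS = 9, y in [3, 8]  -> 2 point(s)
  x = 5: RHS = 3, y in [5, 6]  -> 2 point(s)
  x = 6: RHS = 5, y in [4, 7]  -> 2 point(s)
  x = 9: RHS = 9, y in [3, 8]  -> 2 point(s)
  x = 10: RHS = 4, y in [2, 9]  -> 2 point(s)
Affine points: 14. Add the point at infinity: total = 15.

#E(F_11) = 15


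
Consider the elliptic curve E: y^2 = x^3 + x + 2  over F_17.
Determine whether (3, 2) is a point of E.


Check whether y^2 = x^3 + 1 x + 2 (mod 17) for (x, y) = (3, 2).
LHS: y^2 = 2^2 mod 17 = 4
RHS: x^3 + 1 x + 2 = 3^3 + 1*3 + 2 mod 17 = 15
LHS != RHS

No, not on the curve


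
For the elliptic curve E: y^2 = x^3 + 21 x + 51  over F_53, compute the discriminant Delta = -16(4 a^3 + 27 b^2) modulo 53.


4 a^3 + 27 b^2 = 4*21^3 + 27*51^2 = 37044 + 70227 = 107271
Delta = -16 * (107271) = -1716336
Delta mod 53 = 16

Delta = 16 (mod 53)


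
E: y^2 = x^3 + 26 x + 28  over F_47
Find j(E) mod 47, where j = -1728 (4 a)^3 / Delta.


Delta = -16(4 a^3 + 27 b^2) mod 47 = 28
-1728 * (4 a)^3 = -1728 * (4*26)^3 mod 47 = 2
j = 2 * 28^(-1) mod 47 = 37

j = 37 (mod 47)


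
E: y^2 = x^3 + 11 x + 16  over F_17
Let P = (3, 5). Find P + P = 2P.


Doubling: s = (3 x1^2 + a) / (2 y1)
s = (3*3^2 + 11) / (2*5) mod 17 = 14
x3 = s^2 - 2 x1 mod 17 = 14^2 - 2*3 = 3
y3 = s (x1 - x3) - y1 mod 17 = 14 * (3 - 3) - 5 = 12

2P = (3, 12)


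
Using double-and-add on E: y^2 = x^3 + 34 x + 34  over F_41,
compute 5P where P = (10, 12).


k = 5 = 101_2 (binary, LSB first: 101)
Double-and-add from P = (10, 12):
  bit 0 = 1: acc = O + (10, 12) = (10, 12)
  bit 1 = 0: acc unchanged = (10, 12)
  bit 2 = 1: acc = (10, 12) + (8, 30) = (22, 14)

5P = (22, 14)


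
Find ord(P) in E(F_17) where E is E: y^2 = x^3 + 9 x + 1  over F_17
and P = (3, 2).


Compute successive multiples of P until we hit O:
  1P = (3, 2)
  2P = (7, 13)
  3P = (5, 1)
  4P = (5, 16)
  5P = (7, 4)
  6P = (3, 15)
  7P = O

ord(P) = 7


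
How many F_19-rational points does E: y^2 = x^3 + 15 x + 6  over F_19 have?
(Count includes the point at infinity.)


For each x in F_19, count y with y^2 = x^3 + 15 x + 6 mod 19:
  x = 0: RHS = 6, y in [5, 14]  -> 2 point(s)
  x = 2: RHS = 6, y in [5, 14]  -> 2 point(s)
  x = 4: RHS = 16, y in [4, 15]  -> 2 point(s)
  x = 5: RHS = 16, y in [4, 15]  -> 2 point(s)
  x = 7: RHS = 17, y in [6, 13]  -> 2 point(s)
  x = 8: RHS = 11, y in [7, 12]  -> 2 point(s)
  x = 10: RHS = 16, y in [4, 15]  -> 2 point(s)
  x = 11: RHS = 1, y in [1, 18]  -> 2 point(s)
  x = 13: RHS = 4, y in [2, 17]  -> 2 point(s)
  x = 17: RHS = 6, y in [5, 14]  -> 2 point(s)
  x = 18: RHS = 9, y in [3, 16]  -> 2 point(s)
Affine points: 22. Add the point at infinity: total = 23.

#E(F_19) = 23


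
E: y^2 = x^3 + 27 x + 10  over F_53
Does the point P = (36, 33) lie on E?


Check whether y^2 = x^3 + 27 x + 10 (mod 53) for (x, y) = (36, 33).
LHS: y^2 = 33^2 mod 53 = 29
RHS: x^3 + 27 x + 10 = 36^3 + 27*36 + 10 mod 53 = 44
LHS != RHS

No, not on the curve


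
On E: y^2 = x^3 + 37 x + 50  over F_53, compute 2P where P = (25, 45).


Doubling: s = (3 x1^2 + a) / (2 y1)
s = (3*25^2 + 37) / (2*45) mod 53 = 13
x3 = s^2 - 2 x1 mod 53 = 13^2 - 2*25 = 13
y3 = s (x1 - x3) - y1 mod 53 = 13 * (25 - 13) - 45 = 5

2P = (13, 5)


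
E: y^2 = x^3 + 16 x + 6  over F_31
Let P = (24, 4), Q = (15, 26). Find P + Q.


P != Q, so use the chord formula.
s = (y2 - y1) / (x2 - x1) = (22) / (22) mod 31 = 1
x3 = s^2 - x1 - x2 mod 31 = 1^2 - 24 - 15 = 24
y3 = s (x1 - x3) - y1 mod 31 = 1 * (24 - 24) - 4 = 27

P + Q = (24, 27)


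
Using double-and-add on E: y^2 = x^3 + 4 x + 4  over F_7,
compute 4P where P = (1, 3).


k = 4 = 100_2 (binary, LSB first: 001)
Double-and-add from P = (1, 3):
  bit 0 = 0: acc unchanged = O
  bit 1 = 0: acc unchanged = O
  bit 2 = 1: acc = O + (1, 4) = (1, 4)

4P = (1, 4)


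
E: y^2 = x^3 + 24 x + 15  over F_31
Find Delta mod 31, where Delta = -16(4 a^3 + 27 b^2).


4 a^3 + 27 b^2 = 4*24^3 + 27*15^2 = 55296 + 6075 = 61371
Delta = -16 * (61371) = -981936
Delta mod 31 = 20

Delta = 20 (mod 31)


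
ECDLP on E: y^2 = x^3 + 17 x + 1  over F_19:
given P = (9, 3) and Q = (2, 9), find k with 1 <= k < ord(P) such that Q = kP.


Enumerate multiples of P until we hit Q = (2, 9):
  1P = (9, 3)
  2P = (2, 9)
Match found at i = 2.

k = 2


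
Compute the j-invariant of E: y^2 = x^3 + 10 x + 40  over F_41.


Delta = -16(4 a^3 + 27 b^2) mod 41 = 20
-1728 * (4 a)^3 = -1728 * (4*10)^3 mod 41 = 6
j = 6 * 20^(-1) mod 41 = 29

j = 29 (mod 41)


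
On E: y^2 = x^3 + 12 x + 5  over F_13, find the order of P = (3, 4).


Compute successive multiples of P until we hit O:
  1P = (3, 4)
  2P = (7, 9)
  3P = (7, 4)
  4P = (3, 9)
  5P = O

ord(P) = 5


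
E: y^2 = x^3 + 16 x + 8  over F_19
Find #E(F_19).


For each x in F_19, count y with y^2 = x^3 + 16 x + 8 mod 19:
  x = 1: RHS = 6, y in [5, 14]  -> 2 point(s)
  x = 3: RHS = 7, y in [8, 11]  -> 2 point(s)
  x = 5: RHS = 4, y in [2, 17]  -> 2 point(s)
  x = 6: RHS = 16, y in [4, 15]  -> 2 point(s)
  x = 7: RHS = 7, y in [8, 11]  -> 2 point(s)
  x = 9: RHS = 7, y in [8, 11]  -> 2 point(s)
  x = 10: RHS = 9, y in [3, 16]  -> 2 point(s)
  x = 12: RHS = 9, y in [3, 16]  -> 2 point(s)
  x = 13: RHS = 0, y in [0]  -> 1 point(s)
  x = 16: RHS = 9, y in [3, 16]  -> 2 point(s)
  x = 17: RHS = 6, y in [5, 14]  -> 2 point(s)
Affine points: 21. Add the point at infinity: total = 22.

#E(F_19) = 22


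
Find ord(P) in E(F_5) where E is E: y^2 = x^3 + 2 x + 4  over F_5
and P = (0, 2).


Compute successive multiples of P until we hit O:
  1P = (0, 2)
  2P = (4, 1)
  3P = (2, 1)
  4P = (2, 4)
  5P = (4, 4)
  6P = (0, 3)
  7P = O

ord(P) = 7


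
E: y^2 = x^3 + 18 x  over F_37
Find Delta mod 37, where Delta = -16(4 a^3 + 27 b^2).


4 a^3 + 27 b^2 = 4*18^3 + 27*0^2 = 23328 + 0 = 23328
Delta = -16 * (23328) = -373248
Delta mod 37 = 8

Delta = 8 (mod 37)


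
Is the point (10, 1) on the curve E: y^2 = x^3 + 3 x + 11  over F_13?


Check whether y^2 = x^3 + 3 x + 11 (mod 13) for (x, y) = (10, 1).
LHS: y^2 = 1^2 mod 13 = 1
RHS: x^3 + 3 x + 11 = 10^3 + 3*10 + 11 mod 13 = 1
LHS = RHS

Yes, on the curve


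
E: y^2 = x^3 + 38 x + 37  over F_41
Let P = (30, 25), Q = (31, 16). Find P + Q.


P != Q, so use the chord formula.
s = (y2 - y1) / (x2 - x1) = (32) / (1) mod 41 = 32
x3 = s^2 - x1 - x2 mod 41 = 32^2 - 30 - 31 = 20
y3 = s (x1 - x3) - y1 mod 41 = 32 * (30 - 20) - 25 = 8

P + Q = (20, 8)
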